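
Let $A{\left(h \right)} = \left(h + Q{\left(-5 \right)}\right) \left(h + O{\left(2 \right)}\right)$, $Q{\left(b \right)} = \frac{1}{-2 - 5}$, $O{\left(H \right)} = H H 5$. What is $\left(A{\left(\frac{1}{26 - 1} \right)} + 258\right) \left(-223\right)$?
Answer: $- \frac{249700236}{4375} \approx -57074.0$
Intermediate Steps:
$O{\left(H \right)} = 5 H^{2}$ ($O{\left(H \right)} = H^{2} \cdot 5 = 5 H^{2}$)
$Q{\left(b \right)} = - \frac{1}{7}$ ($Q{\left(b \right)} = \frac{1}{-7} = - \frac{1}{7}$)
$A{\left(h \right)} = \left(20 + h\right) \left(- \frac{1}{7} + h\right)$ ($A{\left(h \right)} = \left(h - \frac{1}{7}\right) \left(h + 5 \cdot 2^{2}\right) = \left(- \frac{1}{7} + h\right) \left(h + 5 \cdot 4\right) = \left(- \frac{1}{7} + h\right) \left(h + 20\right) = \left(- \frac{1}{7} + h\right) \left(20 + h\right) = \left(20 + h\right) \left(- \frac{1}{7} + h\right)$)
$\left(A{\left(\frac{1}{26 - 1} \right)} + 258\right) \left(-223\right) = \left(\left(- \frac{20}{7} + \left(\frac{1}{26 - 1}\right)^{2} + \frac{139}{7 \left(26 - 1\right)}\right) + 258\right) \left(-223\right) = \left(\left(- \frac{20}{7} + \left(\frac{1}{25}\right)^{2} + \frac{139}{7 \cdot 25}\right) + 258\right) \left(-223\right) = \left(\left(- \frac{20}{7} + \left(\frac{1}{25}\right)^{2} + \frac{139}{7} \cdot \frac{1}{25}\right) + 258\right) \left(-223\right) = \left(\left(- \frac{20}{7} + \frac{1}{625} + \frac{139}{175}\right) + 258\right) \left(-223\right) = \left(- \frac{9018}{4375} + 258\right) \left(-223\right) = \frac{1119732}{4375} \left(-223\right) = - \frac{249700236}{4375}$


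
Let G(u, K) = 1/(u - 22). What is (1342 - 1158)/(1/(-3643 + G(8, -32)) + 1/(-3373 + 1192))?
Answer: -6822569304/27179 ≈ -2.5102e+5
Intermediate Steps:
G(u, K) = 1/(-22 + u)
(1342 - 1158)/(1/(-3643 + G(8, -32)) + 1/(-3373 + 1192)) = (1342 - 1158)/(1/(-3643 + 1/(-22 + 8)) + 1/(-3373 + 1192)) = 184/(1/(-3643 + 1/(-14)) + 1/(-2181)) = 184/(1/(-3643 - 1/14) - 1/2181) = 184/(1/(-51003/14) - 1/2181) = 184/(-14/51003 - 1/2181) = 184/(-27179/37079181) = 184*(-37079181/27179) = -6822569304/27179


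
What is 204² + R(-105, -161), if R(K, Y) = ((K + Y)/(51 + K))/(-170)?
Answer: 191017307/4590 ≈ 41616.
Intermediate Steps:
R(K, Y) = -(K + Y)/(170*(51 + K)) (R(K, Y) = ((K + Y)/(51 + K))*(-1/170) = -(K + Y)/(170*(51 + K)))
204² + R(-105, -161) = 204² + (-1*(-105) - 1*(-161))/(170*(51 - 105)) = 41616 + (1/170)*(105 + 161)/(-54) = 41616 + (1/170)*(-1/54)*266 = 41616 - 133/4590 = 191017307/4590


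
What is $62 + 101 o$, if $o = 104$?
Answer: $10566$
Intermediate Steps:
$62 + 101 o = 62 + 101 \cdot 104 = 62 + 10504 = 10566$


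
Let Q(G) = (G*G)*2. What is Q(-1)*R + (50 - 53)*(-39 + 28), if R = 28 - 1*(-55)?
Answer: 199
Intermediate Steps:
R = 83 (R = 28 + 55 = 83)
Q(G) = 2*G² (Q(G) = G²*2 = 2*G²)
Q(-1)*R + (50 - 53)*(-39 + 28) = (2*(-1)²)*83 + (50 - 53)*(-39 + 28) = (2*1)*83 - 3*(-11) = 2*83 + 33 = 166 + 33 = 199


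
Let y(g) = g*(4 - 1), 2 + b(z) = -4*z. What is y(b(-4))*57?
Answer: 2394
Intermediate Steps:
b(z) = -2 - 4*z
y(g) = 3*g (y(g) = g*3 = 3*g)
y(b(-4))*57 = (3*(-2 - 4*(-4)))*57 = (3*(-2 + 16))*57 = (3*14)*57 = 42*57 = 2394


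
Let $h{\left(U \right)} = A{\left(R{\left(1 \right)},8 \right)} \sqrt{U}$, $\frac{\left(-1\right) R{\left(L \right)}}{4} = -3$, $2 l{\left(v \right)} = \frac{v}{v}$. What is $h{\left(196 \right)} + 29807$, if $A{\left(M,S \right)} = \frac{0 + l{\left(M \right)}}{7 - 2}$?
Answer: $\frac{149042}{5} \approx 29808.0$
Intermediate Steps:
$l{\left(v \right)} = \frac{1}{2}$ ($l{\left(v \right)} = \frac{v \frac{1}{v}}{2} = \frac{1}{2} \cdot 1 = \frac{1}{2}$)
$R{\left(L \right)} = 12$ ($R{\left(L \right)} = \left(-4\right) \left(-3\right) = 12$)
$A{\left(M,S \right)} = \frac{1}{10}$ ($A{\left(M,S \right)} = \frac{0 + \frac{1}{2}}{7 - 2} = \frac{1}{2 \cdot 5} = \frac{1}{2} \cdot \frac{1}{5} = \frac{1}{10}$)
$h{\left(U \right)} = \frac{\sqrt{U}}{10}$
$h{\left(196 \right)} + 29807 = \frac{\sqrt{196}}{10} + 29807 = \frac{1}{10} \cdot 14 + 29807 = \frac{7}{5} + 29807 = \frac{149042}{5}$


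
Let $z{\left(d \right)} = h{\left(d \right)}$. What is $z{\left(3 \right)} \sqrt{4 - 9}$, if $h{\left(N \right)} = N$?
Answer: $3 i \sqrt{5} \approx 6.7082 i$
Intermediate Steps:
$z{\left(d \right)} = d$
$z{\left(3 \right)} \sqrt{4 - 9} = 3 \sqrt{4 - 9} = 3 \sqrt{-5} = 3 i \sqrt{5}$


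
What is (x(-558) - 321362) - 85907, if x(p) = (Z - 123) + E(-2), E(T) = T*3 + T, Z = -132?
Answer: -407532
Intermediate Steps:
E(T) = 4*T (E(T) = 3*T + T = 4*T)
x(p) = -263 (x(p) = (-132 - 123) + 4*(-2) = -255 - 8 = -263)
(x(-558) - 321362) - 85907 = (-263 - 321362) - 85907 = -321625 - 85907 = -407532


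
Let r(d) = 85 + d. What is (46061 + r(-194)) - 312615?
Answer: -266663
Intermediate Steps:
(46061 + r(-194)) - 312615 = (46061 + (85 - 194)) - 312615 = (46061 - 109) - 312615 = 45952 - 312615 = -266663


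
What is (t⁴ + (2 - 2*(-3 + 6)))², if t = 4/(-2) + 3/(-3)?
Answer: 5929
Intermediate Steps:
t = -3 (t = 4*(-½) + 3*(-⅓) = -2 - 1 = -3)
(t⁴ + (2 - 2*(-3 + 6)))² = ((-3)⁴ + (2 - 2*(-3 + 6)))² = (81 + (2 - 2*3))² = (81 + (2 - 6))² = (81 - 4)² = 77² = 5929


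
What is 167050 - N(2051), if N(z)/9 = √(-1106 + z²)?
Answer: 167050 - 9*√4205495 ≈ 1.4859e+5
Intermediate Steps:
N(z) = 9*√(-1106 + z²)
167050 - N(2051) = 167050 - 9*√(-1106 + 2051²) = 167050 - 9*√(-1106 + 4206601) = 167050 - 9*√4205495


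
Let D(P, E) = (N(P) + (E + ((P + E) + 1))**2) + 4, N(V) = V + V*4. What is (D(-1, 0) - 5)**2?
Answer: 36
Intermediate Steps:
N(V) = 5*V (N(V) = V + 4*V = 5*V)
D(P, E) = 4 + (1 + P + 2*E)**2 + 5*P (D(P, E) = (5*P + (E + ((P + E) + 1))**2) + 4 = (5*P + (E + ((E + P) + 1))**2) + 4 = (5*P + (E + (1 + E + P))**2) + 4 = (5*P + (1 + P + 2*E)**2) + 4 = ((1 + P + 2*E)**2 + 5*P) + 4 = 4 + (1 + P + 2*E)**2 + 5*P)
(D(-1, 0) - 5)**2 = ((4 + (1 - 1 + 2*0)**2 + 5*(-1)) - 5)**2 = ((4 + (1 - 1 + 0)**2 - 5) - 5)**2 = ((4 + 0**2 - 5) - 5)**2 = ((4 + 0 - 5) - 5)**2 = (-1 - 5)**2 = (-6)**2 = 36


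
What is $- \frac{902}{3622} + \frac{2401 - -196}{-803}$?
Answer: $- \frac{5065320}{1454233} \approx -3.4832$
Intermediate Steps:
$- \frac{902}{3622} + \frac{2401 - -196}{-803} = \left(-902\right) \frac{1}{3622} + \left(2401 + 196\right) \left(- \frac{1}{803}\right) = - \frac{451}{1811} + 2597 \left(- \frac{1}{803}\right) = - \frac{451}{1811} - \frac{2597}{803} = - \frac{5065320}{1454233}$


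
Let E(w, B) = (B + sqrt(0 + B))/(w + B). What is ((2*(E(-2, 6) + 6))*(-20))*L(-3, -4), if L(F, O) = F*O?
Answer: -3600 - 120*sqrt(6) ≈ -3893.9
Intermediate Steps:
E(w, B) = (B + sqrt(B))/(B + w)
((2*(E(-2, 6) + 6))*(-20))*L(-3, -4) = ((2*((6 + sqrt(6))/(6 - 2) + 6))*(-20))*(-3*(-4)) = ((2*((6 + sqrt(6))/4 + 6))*(-20))*12 = ((2*((3/2 + sqrt(6)/4) + 6))*(-20))*12 = ((2*(15/2 + sqrt(6)/4))*(-20))*12 = ((15 + sqrt(6)/2)*(-20))*12 = (-300 - 10*sqrt(6))*12 = -3600 - 120*sqrt(6)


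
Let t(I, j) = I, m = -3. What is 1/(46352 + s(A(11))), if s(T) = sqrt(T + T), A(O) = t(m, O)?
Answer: 23176/1074253955 - I*sqrt(6)/2148507910 ≈ 2.1574e-5 - 1.1401e-9*I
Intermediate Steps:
A(O) = -3
s(T) = sqrt(2)*sqrt(T) (s(T) = sqrt(2*T) = sqrt(2)*sqrt(T))
1/(46352 + s(A(11))) = 1/(46352 + sqrt(2)*sqrt(-3)) = 1/(46352 + sqrt(2)*(I*sqrt(3))) = 1/(46352 + I*sqrt(6))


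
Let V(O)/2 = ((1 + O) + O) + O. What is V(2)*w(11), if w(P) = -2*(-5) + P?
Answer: 294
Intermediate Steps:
w(P) = 10 + P
V(O) = 2 + 6*O (V(O) = 2*(((1 + O) + O) + O) = 2*((1 + 2*O) + O) = 2*(1 + 3*O) = 2 + 6*O)
V(2)*w(11) = (2 + 6*2)*(10 + 11) = (2 + 12)*21 = 14*21 = 294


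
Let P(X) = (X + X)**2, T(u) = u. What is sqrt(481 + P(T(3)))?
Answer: sqrt(517) ≈ 22.738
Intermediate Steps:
P(X) = 4*X**2 (P(X) = (2*X)**2 = 4*X**2)
sqrt(481 + P(T(3))) = sqrt(481 + 4*3**2) = sqrt(481 + 4*9) = sqrt(481 + 36) = sqrt(517)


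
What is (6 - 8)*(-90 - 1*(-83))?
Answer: 14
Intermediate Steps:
(6 - 8)*(-90 - 1*(-83)) = -2*(-90 + 83) = -2*(-7) = 14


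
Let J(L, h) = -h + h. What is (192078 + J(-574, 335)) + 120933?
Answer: 313011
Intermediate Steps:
J(L, h) = 0
(192078 + J(-574, 335)) + 120933 = (192078 + 0) + 120933 = 192078 + 120933 = 313011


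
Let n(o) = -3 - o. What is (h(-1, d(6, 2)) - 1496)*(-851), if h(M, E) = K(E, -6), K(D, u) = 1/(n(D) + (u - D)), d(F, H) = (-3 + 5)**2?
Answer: 21643483/17 ≈ 1.2731e+6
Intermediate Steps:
d(F, H) = 4 (d(F, H) = 2**2 = 4)
K(D, u) = 1/(-3 + u - 2*D) (K(D, u) = 1/((-3 - D) + (u - D)) = 1/(-3 + u - 2*D))
h(M, E) = 1/(-9 - 2*E) (h(M, E) = 1/(-3 - 6 - 2*E) = 1/(-9 - 2*E))
(h(-1, d(6, 2)) - 1496)*(-851) = (-1/(9 + 2*4) - 1496)*(-851) = (-1/(9 + 8) - 1496)*(-851) = (-1/17 - 1496)*(-851) = -25433/17*(-851) = 21643483/17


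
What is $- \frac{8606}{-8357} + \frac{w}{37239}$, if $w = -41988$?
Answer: $- \frac{10138294}{103735441} \approx -0.097732$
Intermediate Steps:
$- \frac{8606}{-8357} + \frac{w}{37239} = - \frac{8606}{-8357} - \frac{41988}{37239} = \left(-8606\right) \left(- \frac{1}{8357}\right) - \frac{13996}{12413} = \frac{8606}{8357} - \frac{13996}{12413} = - \frac{10138294}{103735441}$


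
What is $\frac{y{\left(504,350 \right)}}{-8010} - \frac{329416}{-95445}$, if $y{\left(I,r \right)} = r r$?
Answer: $- \frac{100593226}{8494605} \approx -11.842$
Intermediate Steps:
$y{\left(I,r \right)} = r^{2}$
$\frac{y{\left(504,350 \right)}}{-8010} - \frac{329416}{-95445} = \frac{350^{2}}{-8010} - \frac{329416}{-95445} = 122500 \left(- \frac{1}{8010}\right) - - \frac{329416}{95445} = - \frac{12250}{801} + \frac{329416}{95445} = - \frac{100593226}{8494605}$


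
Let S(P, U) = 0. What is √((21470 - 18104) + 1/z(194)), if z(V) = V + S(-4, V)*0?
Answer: √126682970/194 ≈ 58.017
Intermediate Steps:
z(V) = V (z(V) = V + 0*0 = V + 0 = V)
√((21470 - 18104) + 1/z(194)) = √((21470 - 18104) + 1/194) = √(3366 + 1/194) = √(653005/194) = √126682970/194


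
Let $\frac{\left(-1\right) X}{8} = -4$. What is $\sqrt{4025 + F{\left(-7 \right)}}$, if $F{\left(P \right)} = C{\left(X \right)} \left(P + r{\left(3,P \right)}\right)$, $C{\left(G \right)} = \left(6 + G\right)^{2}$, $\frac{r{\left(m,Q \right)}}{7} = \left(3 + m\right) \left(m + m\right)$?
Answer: $\sqrt{357805} \approx 598.17$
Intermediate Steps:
$r{\left(m,Q \right)} = 14 m \left(3 + m\right)$ ($r{\left(m,Q \right)} = 7 \left(3 + m\right) \left(m + m\right) = 7 \left(3 + m\right) 2 m = 7 \cdot 2 m \left(3 + m\right) = 14 m \left(3 + m\right)$)
$X = 32$ ($X = \left(-8\right) \left(-4\right) = 32$)
$F{\left(P \right)} = 363888 + 1444 P$ ($F{\left(P \right)} = \left(6 + 32\right)^{2} \left(P + 14 \cdot 3 \left(3 + 3\right)\right) = 38^{2} \left(P + 14 \cdot 3 \cdot 6\right) = 1444 \left(P + 252\right) = 1444 \left(252 + P\right) = 363888 + 1444 P$)
$\sqrt{4025 + F{\left(-7 \right)}} = \sqrt{4025 + \left(363888 + 1444 \left(-7\right)\right)} = \sqrt{4025 + \left(363888 - 10108\right)} = \sqrt{4025 + 353780} = \sqrt{357805}$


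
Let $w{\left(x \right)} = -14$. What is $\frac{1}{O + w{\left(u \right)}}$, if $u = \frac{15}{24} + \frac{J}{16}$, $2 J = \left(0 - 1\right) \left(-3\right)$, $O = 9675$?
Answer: $\frac{1}{9661} \approx 0.00010351$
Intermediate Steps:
$J = \frac{3}{2}$ ($J = \frac{\left(0 - 1\right) \left(-3\right)}{2} = \frac{\left(-1\right) \left(-3\right)}{2} = \frac{1}{2} \cdot 3 = \frac{3}{2} \approx 1.5$)
$u = \frac{23}{32}$ ($u = \frac{15}{24} + \frac{3}{2 \cdot 16} = 15 \cdot \frac{1}{24} + \frac{3}{2} \cdot \frac{1}{16} = \frac{5}{8} + \frac{3}{32} = \frac{23}{32} \approx 0.71875$)
$\frac{1}{O + w{\left(u \right)}} = \frac{1}{9675 - 14} = \frac{1}{9661}$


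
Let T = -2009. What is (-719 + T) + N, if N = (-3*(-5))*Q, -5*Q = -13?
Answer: -2689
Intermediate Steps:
Q = 13/5 (Q = -1/5*(-13) = 13/5 ≈ 2.6000)
N = 39 (N = -3*(-5)*(13/5) = 15*(13/5) = 39)
(-719 + T) + N = (-719 - 2009) + 39 = -2728 + 39 = -2689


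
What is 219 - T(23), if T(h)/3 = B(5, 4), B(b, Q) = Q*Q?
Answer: 171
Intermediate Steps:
B(b, Q) = Q²
T(h) = 48 (T(h) = 3*4² = 3*16 = 48)
219 - T(23) = 219 - 1*48 = 219 - 48 = 171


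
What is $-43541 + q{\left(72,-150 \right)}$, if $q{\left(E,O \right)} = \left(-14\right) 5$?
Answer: $-43611$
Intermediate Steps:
$q{\left(E,O \right)} = -70$
$-43541 + q{\left(72,-150 \right)} = -43541 - 70 = -43611$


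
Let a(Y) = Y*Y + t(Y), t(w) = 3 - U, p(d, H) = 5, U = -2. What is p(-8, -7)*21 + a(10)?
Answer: 210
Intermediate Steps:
t(w) = 5 (t(w) = 3 - 1*(-2) = 3 + 2 = 5)
a(Y) = 5 + Y² (a(Y) = Y*Y + 5 = Y² + 5 = 5 + Y²)
p(-8, -7)*21 + a(10) = 5*21 + (5 + 10²) = 105 + (5 + 100) = 105 + 105 = 210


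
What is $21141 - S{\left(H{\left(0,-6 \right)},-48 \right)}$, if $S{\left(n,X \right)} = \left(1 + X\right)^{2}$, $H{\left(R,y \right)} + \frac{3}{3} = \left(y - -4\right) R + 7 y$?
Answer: $18932$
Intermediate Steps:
$H{\left(R,y \right)} = -1 + 7 y + R \left(4 + y\right)$ ($H{\left(R,y \right)} = -1 + \left(\left(y - -4\right) R + 7 y\right) = -1 + \left(\left(y + 4\right) R + 7 y\right) = -1 + \left(\left(4 + y\right) R + 7 y\right) = -1 + \left(R \left(4 + y\right) + 7 y\right) = -1 + \left(7 y + R \left(4 + y\right)\right) = -1 + 7 y + R \left(4 + y\right)$)
$21141 - S{\left(H{\left(0,-6 \right)},-48 \right)} = 21141 - \left(1 - 48\right)^{2} = 21141 - \left(-47\right)^{2} = 21141 - 2209 = 18932$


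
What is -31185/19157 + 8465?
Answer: 162132820/19157 ≈ 8463.4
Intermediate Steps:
-31185/19157 + 8465 = 162132820/19157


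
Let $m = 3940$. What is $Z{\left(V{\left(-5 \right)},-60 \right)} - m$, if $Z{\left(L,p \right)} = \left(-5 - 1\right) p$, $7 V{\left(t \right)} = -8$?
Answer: $-3580$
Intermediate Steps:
$V{\left(t \right)} = - \frac{8}{7}$ ($V{\left(t \right)} = \frac{1}{7} \left(-8\right) = - \frac{8}{7}$)
$Z{\left(L,p \right)} = - 6 p$
$Z{\left(V{\left(-5 \right)},-60 \right)} - m = \left(-6\right) \left(-60\right) - 3940 = 360 - 3940 = -3580$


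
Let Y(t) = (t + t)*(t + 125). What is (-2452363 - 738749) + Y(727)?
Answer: -1952304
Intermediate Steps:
Y(t) = 2*t*(125 + t) (Y(t) = (2*t)*(125 + t) = 2*t*(125 + t))
(-2452363 - 738749) + Y(727) = (-2452363 - 738749) + 2*727*(125 + 727) = -3191112 + 2*727*852 = -3191112 + 1238808 = -1952304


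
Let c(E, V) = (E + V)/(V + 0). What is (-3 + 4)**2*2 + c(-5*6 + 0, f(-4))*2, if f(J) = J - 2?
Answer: 14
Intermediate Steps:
f(J) = -2 + J
c(E, V) = (E + V)/V
(-3 + 4)**2*2 + c(-5*6 + 0, f(-4))*2 = (-3 + 4)**2*2 + (((-5*6 + 0) + (-2 - 4))/(-2 - 4))*2 = 1**2*2 + (((-30 + 0) - 6)/(-6))*2 = 1*2 - (-30 - 6)/6*2 = 2 - 1/6*(-36)*2 = 2 + 6*2 = 2 + 12 = 14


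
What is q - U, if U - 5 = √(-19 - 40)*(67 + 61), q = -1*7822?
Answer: -7827 - 128*I*√59 ≈ -7827.0 - 983.19*I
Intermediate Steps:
q = -7822
U = 5 + 128*I*√59 (U = 5 + √(-19 - 40)*(67 + 61) = 5 + √(-59)*128 = 5 + (I*√59)*128 = 5 + 128*I*√59 ≈ 5.0 + 983.19*I)
q - U = -7822 - (5 + 128*I*√59) = -7822 + (-5 - 128*I*√59) = -7827 - 128*I*√59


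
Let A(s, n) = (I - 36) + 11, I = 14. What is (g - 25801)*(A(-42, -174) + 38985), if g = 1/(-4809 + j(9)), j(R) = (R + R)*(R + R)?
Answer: -346921023028/345 ≈ -1.0056e+9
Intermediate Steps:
j(R) = 4*R² (j(R) = (2*R)*(2*R) = 4*R²)
A(s, n) = -11 (A(s, n) = (14 - 36) + 11 = -22 + 11 = -11)
g = -1/4485 (g = 1/(-4809 + 4*9²) = 1/(-4809 + 4*81) = 1/(-4809 + 324) = 1/(-4485) = -1/4485 ≈ -0.00022297)
(g - 25801)*(A(-42, -174) + 38985) = (-1/4485 - 25801)*(-11 + 38985) = -115717486/4485*38974 = -346921023028/345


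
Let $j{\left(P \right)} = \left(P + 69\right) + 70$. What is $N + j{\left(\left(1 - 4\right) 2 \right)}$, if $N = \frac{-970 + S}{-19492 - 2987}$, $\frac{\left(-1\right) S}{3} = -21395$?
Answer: $\frac{2926492}{22479} \approx 130.19$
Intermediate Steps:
$S = 64185$ ($S = \left(-3\right) \left(-21395\right) = 64185$)
$j{\left(P \right)} = 139 + P$ ($j{\left(P \right)} = \left(69 + P\right) + 70 = 139 + P$)
$N = - \frac{63215}{22479}$ ($N = \frac{-970 + 64185}{-19492 - 2987} = \frac{63215}{-22479} = 63215 \left(- \frac{1}{22479}\right) = - \frac{63215}{22479} \approx -2.8122$)
$N + j{\left(\left(1 - 4\right) 2 \right)} = - \frac{63215}{22479} + \left(139 + \left(1 - 4\right) 2\right) = - \frac{63215}{22479} + \left(139 - 6\right) = - \frac{63215}{22479} + 133 = \frac{2926492}{22479}$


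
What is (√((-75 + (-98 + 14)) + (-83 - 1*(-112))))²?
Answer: -130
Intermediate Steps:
(√((-75 + (-98 + 14)) + (-83 - 1*(-112))))² = (√((-75 - 84) + (-83 + 112)))² = (√(-159 + 29))² = (√(-130))² = (I*√130)² = -130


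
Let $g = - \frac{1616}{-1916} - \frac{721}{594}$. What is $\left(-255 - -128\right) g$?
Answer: $\frac{13383641}{284526} \approx 47.038$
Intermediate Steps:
$g = - \frac{105383}{284526}$ ($g = \left(-1616\right) \left(- \frac{1}{1916}\right) - \frac{721}{594} = \frac{404}{479} - \frac{721}{594} = - \frac{105383}{284526} \approx -0.37038$)
$\left(-255 - -128\right) g = \left(-255 - -128\right) \left(- \frac{105383}{284526}\right) = \left(-255 + 128\right) \left(- \frac{105383}{284526}\right) = \left(-127\right) \left(- \frac{105383}{284526}\right) = \frac{13383641}{284526}$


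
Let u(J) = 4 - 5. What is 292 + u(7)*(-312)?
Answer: 604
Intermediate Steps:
u(J) = -1
292 + u(7)*(-312) = 292 - 1*(-312) = 292 + 312 = 604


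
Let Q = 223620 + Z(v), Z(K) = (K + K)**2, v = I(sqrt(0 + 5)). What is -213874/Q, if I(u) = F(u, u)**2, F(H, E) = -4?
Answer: -106937/112322 ≈ -0.95206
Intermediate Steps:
I(u) = 16 (I(u) = (-4)**2 = 16)
v = 16
Z(K) = 4*K**2 (Z(K) = (2*K)**2 = 4*K**2)
Q = 224644 (Q = 223620 + 4*16**2 = 223620 + 4*256 = 223620 + 1024 = 224644)
-213874/Q = -213874/224644 = -213874*1/224644 = -106937/112322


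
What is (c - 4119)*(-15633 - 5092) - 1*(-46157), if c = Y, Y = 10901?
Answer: -140510793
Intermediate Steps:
c = 10901
(c - 4119)*(-15633 - 5092) - 1*(-46157) = (10901 - 4119)*(-15633 - 5092) - 1*(-46157) = 6782*(-20725) + 46157 = -140556950 + 46157 = -140510793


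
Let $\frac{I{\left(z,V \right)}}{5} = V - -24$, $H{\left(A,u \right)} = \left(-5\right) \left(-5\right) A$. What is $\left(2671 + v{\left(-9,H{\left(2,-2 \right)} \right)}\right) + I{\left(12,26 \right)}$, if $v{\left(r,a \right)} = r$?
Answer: $2912$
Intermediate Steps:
$H{\left(A,u \right)} = 25 A$
$I{\left(z,V \right)} = 120 + 5 V$ ($I{\left(z,V \right)} = 5 \left(V - -24\right) = 5 \left(V + 24\right) = 5 \left(24 + V\right) = 120 + 5 V$)
$\left(2671 + v{\left(-9,H{\left(2,-2 \right)} \right)}\right) + I{\left(12,26 \right)} = \left(2671 - 9\right) + \left(120 + 5 \cdot 26\right) = 2662 + \left(120 + 130\right) = 2662 + 250 = 2912$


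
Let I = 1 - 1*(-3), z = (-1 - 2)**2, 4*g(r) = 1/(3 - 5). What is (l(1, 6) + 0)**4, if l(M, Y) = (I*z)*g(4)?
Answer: 6561/16 ≈ 410.06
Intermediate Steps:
g(r) = -1/8 (g(r) = 1/(4*(3 - 5)) = (1/4)/(-2) = (1/4)*(-1/2) = -1/8)
z = 9 (z = (-3)**2 = 9)
I = 4 (I = 1 + 3 = 4)
l(M, Y) = -9/2 (l(M, Y) = (4*9)*(-1/8) = 36*(-1/8) = -9/2)
(l(1, 6) + 0)**4 = (-9/2 + 0)**4 = (-9/2)**4 = 6561/16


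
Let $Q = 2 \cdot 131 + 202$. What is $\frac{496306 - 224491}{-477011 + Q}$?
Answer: $- \frac{90605}{158849} \approx -0.57038$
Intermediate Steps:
$Q = 464$ ($Q = 262 + 202 = 464$)
$\frac{496306 - 224491}{-477011 + Q} = \frac{496306 - 224491}{-477011 + 464} = \frac{271815}{-476547} = 271815 \left(- \frac{1}{476547}\right) = - \frac{90605}{158849}$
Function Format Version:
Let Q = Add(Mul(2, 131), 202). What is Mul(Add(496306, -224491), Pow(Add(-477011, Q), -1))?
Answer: Rational(-90605, 158849) ≈ -0.57038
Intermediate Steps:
Q = 464 (Q = Add(262, 202) = 464)
Mul(Add(496306, -224491), Pow(Add(-477011, Q), -1)) = Mul(Add(496306, -224491), Pow(Add(-477011, 464), -1)) = Mul(271815, Pow(-476547, -1)) = Mul(271815, Rational(-1, 476547)) = Rational(-90605, 158849)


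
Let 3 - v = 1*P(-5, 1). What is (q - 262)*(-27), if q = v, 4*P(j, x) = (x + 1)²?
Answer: 7020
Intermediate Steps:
P(j, x) = (1 + x)²/4 (P(j, x) = (x + 1)²/4 = (1 + x)²/4)
v = 2 (v = 3 - (1 + 1)²/4 = 3 - (¼)*2² = 3 - (¼)*4 = 3 - 1 = 2)
q = 2
(q - 262)*(-27) = (2 - 262)*(-27) = -260*(-27) = 7020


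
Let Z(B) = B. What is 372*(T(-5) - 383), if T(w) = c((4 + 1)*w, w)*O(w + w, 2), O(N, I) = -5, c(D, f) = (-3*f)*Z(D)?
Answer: 555024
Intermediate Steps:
c(D, f) = -3*D*f (c(D, f) = (-3*f)*D = -3*D*f)
T(w) = 75*w**2 (T(w) = -3*(4 + 1)*w*w*(-5) = -3*5*w*w*(-5) = -15*w**2*(-5) = 75*w**2)
372*(T(-5) - 383) = 372*(75*(-5)**2 - 383) = 372*(75*25 - 383) = 372*(1875 - 383) = 372*1492 = 555024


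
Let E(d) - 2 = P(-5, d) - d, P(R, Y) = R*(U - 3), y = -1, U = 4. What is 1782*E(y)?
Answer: -3564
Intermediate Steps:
P(R, Y) = R (P(R, Y) = R*(4 - 3) = R*1 = R)
E(d) = -3 - d (E(d) = 2 + (-5 - d) = -3 - d)
1782*E(y) = 1782*(-3 - 1*(-1)) = 1782*(-3 + 1) = 1782*(-2) = -3564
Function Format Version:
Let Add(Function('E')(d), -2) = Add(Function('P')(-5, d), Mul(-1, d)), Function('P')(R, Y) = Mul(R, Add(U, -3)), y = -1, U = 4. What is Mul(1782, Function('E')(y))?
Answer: -3564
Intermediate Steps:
Function('P')(R, Y) = R (Function('P')(R, Y) = Mul(R, Add(4, -3)) = Mul(R, 1) = R)
Function('E')(d) = Add(-3, Mul(-1, d)) (Function('E')(d) = Add(2, Add(-5, Mul(-1, d))) = Add(-3, Mul(-1, d)))
Mul(1782, Function('E')(y)) = Mul(1782, Add(-3, Mul(-1, -1))) = Mul(1782, Add(-3, 1)) = Mul(1782, -2) = -3564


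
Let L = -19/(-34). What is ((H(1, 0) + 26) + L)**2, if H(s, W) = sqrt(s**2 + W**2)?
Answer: 877969/1156 ≈ 759.49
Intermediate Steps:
H(s, W) = sqrt(W**2 + s**2)
L = 19/34 (L = -19*(-1/34) = 19/34 ≈ 0.55882)
((H(1, 0) + 26) + L)**2 = ((sqrt(0**2 + 1**2) + 26) + 19/34)**2 = ((sqrt(0 + 1) + 26) + 19/34)**2 = ((sqrt(1) + 26) + 19/34)**2 = ((1 + 26) + 19/34)**2 = (27 + 19/34)**2 = (937/34)**2 = 877969/1156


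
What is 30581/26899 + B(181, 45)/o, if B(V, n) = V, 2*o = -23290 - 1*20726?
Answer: 668157929/591993192 ≈ 1.1287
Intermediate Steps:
o = -22008 (o = (-23290 - 1*20726)/2 = (-23290 - 20726)/2 = (½)*(-44016) = -22008)
30581/26899 + B(181, 45)/o = 30581/26899 + 181/(-22008) = 30581*(1/26899) + 181*(-1/22008) = 30581/26899 - 181/22008 = 668157929/591993192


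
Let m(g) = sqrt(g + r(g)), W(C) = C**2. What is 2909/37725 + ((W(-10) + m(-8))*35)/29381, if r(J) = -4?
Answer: 217506829/1108398225 + 70*I*sqrt(3)/29381 ≈ 0.19624 + 0.0041266*I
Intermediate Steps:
m(g) = sqrt(-4 + g) (m(g) = sqrt(g - 4) = sqrt(-4 + g))
2909/37725 + ((W(-10) + m(-8))*35)/29381 = 2909/37725 + (((-10)**2 + sqrt(-4 - 8))*35)/29381 = 2909*(1/37725) + ((100 + sqrt(-12))*35)*(1/29381) = 2909/37725 + ((100 + 2*I*sqrt(3))*35)*(1/29381) = 2909/37725 + (3500 + 70*I*sqrt(3))*(1/29381) = 2909/37725 + (3500/29381 + 70*I*sqrt(3)/29381) = 217506829/1108398225 + 70*I*sqrt(3)/29381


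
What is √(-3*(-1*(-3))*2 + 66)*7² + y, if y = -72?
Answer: -72 + 196*√3 ≈ 267.48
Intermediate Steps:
√(-3*(-1*(-3))*2 + 66)*7² + y = √(-3*(-1*(-3))*2 + 66)*7² - 72 = √(-9*2 + 66)*49 - 72 = √(-3*6 + 66)*49 - 72 = √(-18 + 66)*49 - 72 = √48*49 - 72 = (4*√3)*49 - 72 = 196*√3 - 72 = -72 + 196*√3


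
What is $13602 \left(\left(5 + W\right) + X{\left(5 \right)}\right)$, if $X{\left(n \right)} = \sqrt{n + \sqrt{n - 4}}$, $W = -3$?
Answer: $27204 + 13602 \sqrt{6} \approx 60522.0$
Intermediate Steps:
$X{\left(n \right)} = \sqrt{n + \sqrt{-4 + n}}$
$13602 \left(\left(5 + W\right) + X{\left(5 \right)}\right) = 13602 \left(\left(5 - 3\right) + \sqrt{5 + \sqrt{-4 + 5}}\right) = 13602 \left(2 + \sqrt{5 + \sqrt{1}}\right) = 13602 \left(2 + \sqrt{5 + 1}\right) = 13602 \left(2 + \sqrt{6}\right) = 27204 + 13602 \sqrt{6}$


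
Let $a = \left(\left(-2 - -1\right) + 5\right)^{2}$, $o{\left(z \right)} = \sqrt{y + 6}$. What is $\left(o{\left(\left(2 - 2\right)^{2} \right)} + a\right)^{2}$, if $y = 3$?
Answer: $361$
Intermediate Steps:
$o{\left(z \right)} = 3$ ($o{\left(z \right)} = \sqrt{3 + 6} = \sqrt{9} = 3$)
$a = 16$ ($a = \left(\left(-2 + 1\right) + 5\right)^{2} = \left(-1 + 5\right)^{2} = 4^{2} = 16$)
$\left(o{\left(\left(2 - 2\right)^{2} \right)} + a\right)^{2} = \left(3 + 16\right)^{2} = 19^{2} = 361$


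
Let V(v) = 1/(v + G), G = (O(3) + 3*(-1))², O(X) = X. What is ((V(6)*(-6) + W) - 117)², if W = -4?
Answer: 14884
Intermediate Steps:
G = 0 (G = (3 + 3*(-1))² = (3 - 3)² = 0² = 0)
V(v) = 1/v (V(v) = 1/(v + 0) = 1/v)
((V(6)*(-6) + W) - 117)² = ((-6/6 - 4) - 117)² = (((⅙)*(-6) - 4) - 117)² = ((-1 - 4) - 117)² = (-5 - 117)² = (-122)² = 14884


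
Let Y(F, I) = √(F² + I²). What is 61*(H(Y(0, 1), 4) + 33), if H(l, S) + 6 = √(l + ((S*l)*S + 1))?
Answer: 1647 + 183*√2 ≈ 1905.8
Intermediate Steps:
H(l, S) = -6 + √(1 + l + l*S²) (H(l, S) = -6 + √(l + ((S*l)*S + 1)) = -6 + √(l + (l*S² + 1)) = -6 + √(l + (1 + l*S²)) = -6 + √(1 + l + l*S²))
61*(H(Y(0, 1), 4) + 33) = 61*((-6 + √(1 + √(0² + 1²) + √(0² + 1²)*4²)) + 33) = 61*((-6 + √(1 + √(0 + 1) + √(0 + 1)*16)) + 33) = 61*((-6 + √(1 + √1 + √1*16)) + 33) = 61*((-6 + √(1 + 1 + 1*16)) + 33) = 61*((-6 + √(1 + 1 + 16)) + 33) = 61*((-6 + √18) + 33) = 61*((-6 + 3*√2) + 33) = 61*(27 + 3*√2) = 1647 + 183*√2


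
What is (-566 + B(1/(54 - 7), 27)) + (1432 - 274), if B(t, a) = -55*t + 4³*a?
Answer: 108985/47 ≈ 2318.8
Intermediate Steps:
B(t, a) = -55*t + 64*a
(-566 + B(1/(54 - 7), 27)) + (1432 - 274) = (-566 + (-55/(54 - 7) + 64*27)) + (1432 - 274) = (-566 + (-55/47 + 1728)) + 1158 = (-566 + 81161/47) + 1158 = 54559/47 + 1158 = 108985/47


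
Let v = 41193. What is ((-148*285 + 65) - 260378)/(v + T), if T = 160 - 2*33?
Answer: -302493/41287 ≈ -7.3266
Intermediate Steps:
T = 94 (T = 160 - 66 = 94)
((-148*285 + 65) - 260378)/(v + T) = ((-148*285 + 65) - 260378)/(41193 + 94) = ((-42180 + 65) - 260378)/41287 = (-42115 - 260378)*(1/41287) = -302493*1/41287 = -302493/41287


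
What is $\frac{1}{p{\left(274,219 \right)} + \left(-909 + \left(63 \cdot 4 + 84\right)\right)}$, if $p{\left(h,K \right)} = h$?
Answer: $- \frac{1}{299} \approx -0.0033445$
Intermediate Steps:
$\frac{1}{p{\left(274,219 \right)} + \left(-909 + \left(63 \cdot 4 + 84\right)\right)} = \frac{1}{274 + \left(-909 + \left(63 \cdot 4 + 84\right)\right)} = \frac{1}{274 + \left(-909 + \left(252 + 84\right)\right)} = \frac{1}{274 + \left(-909 + 336\right)} = \frac{1}{274 - 573} = \frac{1}{-299} = - \frac{1}{299}$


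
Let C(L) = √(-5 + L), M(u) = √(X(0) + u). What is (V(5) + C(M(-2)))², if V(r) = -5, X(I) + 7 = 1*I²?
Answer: (5 - √(-5 + 3*I))² ≈ 13.554 - 20.271*I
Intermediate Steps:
X(I) = -7 + I² (X(I) = -7 + 1*I² = -7 + I²)
M(u) = √(-7 + u) (M(u) = √((-7 + 0²) + u) = √((-7 + 0) + u) = √(-7 + u))
(V(5) + C(M(-2)))² = (-5 + √(-5 + √(-7 - 2)))² = (-5 + √(-5 + √(-9)))² = (-5 + √(-5 + 3*I))²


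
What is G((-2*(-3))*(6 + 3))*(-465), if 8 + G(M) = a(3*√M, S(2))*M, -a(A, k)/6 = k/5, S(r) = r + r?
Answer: 124248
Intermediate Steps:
S(r) = 2*r
a(A, k) = -6*k/5
G(M) = -8 - 24*M/5 (G(M) = -8 + (-12*2/5)*M = -8 + (-6/5*4)*M = -8 - 24*M/5)
G((-2*(-3))*(6 + 3))*(-465) = (-8 - 24*(-2*(-3))*(6 + 3)/5)*(-465) = (-8 - 144*9/5)*(-465) = (-8 - 24/5*54)*(-465) = (-8 - 1296/5)*(-465) = -1336/5*(-465) = 124248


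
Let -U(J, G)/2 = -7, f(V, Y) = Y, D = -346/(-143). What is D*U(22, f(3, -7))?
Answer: 4844/143 ≈ 33.874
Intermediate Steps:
D = 346/143 (D = -346*(-1/143) = 346/143 ≈ 2.4196)
U(J, G) = 14 (U(J, G) = -2*(-7) = 14)
D*U(22, f(3, -7)) = (346/143)*14 = 4844/143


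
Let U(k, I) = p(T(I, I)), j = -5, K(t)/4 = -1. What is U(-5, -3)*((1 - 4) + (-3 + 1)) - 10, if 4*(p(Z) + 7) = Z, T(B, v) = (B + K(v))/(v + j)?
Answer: 765/32 ≈ 23.906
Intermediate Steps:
K(t) = -4 (K(t) = 4*(-1) = -4)
T(B, v) = (-4 + B)/(-5 + v) (T(B, v) = (B - 4)/(v - 5) = (-4 + B)/(-5 + v))
p(Z) = -7 + Z/4
U(k, I) = -7 + (-4 + I)/(4*(-5 + I)) (U(k, I) = -7 + ((-4 + I)/(-5 + I))/4 = -7 + (-4 + I)/(4*(-5 + I)))
U(-5, -3)*((1 - 4) + (-3 + 1)) - 10 = ((136 - 27*(-3))/(4*(-5 - 3)))*((1 - 4) + (-3 + 1)) - 10 = ((¼)*(136 + 81)/(-8))*(-3 - 2) - 10 = ((¼)*(-⅛)*217)*(-5) - 10 = -217/32*(-5) - 10 = 1085/32 - 10 = 765/32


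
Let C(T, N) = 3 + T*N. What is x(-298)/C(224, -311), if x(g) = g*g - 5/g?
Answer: -26463597/20758978 ≈ -1.2748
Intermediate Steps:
C(T, N) = 3 + N*T
x(g) = g² - 5/g
x(-298)/C(224, -311) = ((-5 + (-298)³)/(-298))/(3 - 311*224) = (-(-5 - 26463592)/298)/(3 - 69664) = -1/298*(-26463597)/(-69661) = (26463597/298)*(-1/69661) = -26463597/20758978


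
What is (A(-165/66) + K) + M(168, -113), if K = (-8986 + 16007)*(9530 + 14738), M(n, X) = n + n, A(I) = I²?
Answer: 681543881/4 ≈ 1.7039e+8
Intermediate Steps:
M(n, X) = 2*n
K = 170385628 (K = 7021*24268 = 170385628)
(A(-165/66) + K) + M(168, -113) = ((-165/66)² + 170385628) + 2*168 = ((-165*1/66)² + 170385628) + 336 = ((-5/2)² + 170385628) + 336 = (25/4 + 170385628) + 336 = 681542537/4 + 336 = 681543881/4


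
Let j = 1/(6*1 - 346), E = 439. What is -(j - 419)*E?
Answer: 62540379/340 ≈ 1.8394e+5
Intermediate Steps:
j = -1/340 (j = 1/(6 - 346) = 1/(-340) = -1/340 ≈ -0.0029412)
-(j - 419)*E = -(-1/340 - 419)*439 = -(-142461)*439/340 = -1*(-62540379/340) = 62540379/340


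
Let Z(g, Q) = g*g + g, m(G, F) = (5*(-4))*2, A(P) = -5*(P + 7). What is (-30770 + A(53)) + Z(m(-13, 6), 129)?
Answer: -29510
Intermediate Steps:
A(P) = -35 - 5*P (A(P) = -5*(7 + P) = -35 - 5*P)
m(G, F) = -40 (m(G, F) = -20*2 = -40)
Z(g, Q) = g + g² (Z(g, Q) = g² + g = g + g²)
(-30770 + A(53)) + Z(m(-13, 6), 129) = (-30770 + (-35 - 5*53)) - 40*(1 - 40) = (-30770 + (-35 - 265)) - 40*(-39) = (-30770 - 300) + 1560 = -31070 + 1560 = -29510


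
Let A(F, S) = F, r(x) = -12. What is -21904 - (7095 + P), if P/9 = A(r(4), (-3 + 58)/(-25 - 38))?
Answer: -28891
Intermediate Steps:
P = -108 (P = 9*(-12) = -108)
-21904 - (7095 + P) = -21904 - (7095 - 108) = -21904 - 1*6987 = -21904 - 6987 = -28891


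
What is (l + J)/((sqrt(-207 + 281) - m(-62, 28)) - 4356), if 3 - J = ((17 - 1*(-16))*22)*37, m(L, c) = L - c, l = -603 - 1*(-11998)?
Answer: 32984712/9099341 + 7732*sqrt(74)/9099341 ≈ 3.6323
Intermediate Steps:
l = 11395 (l = -603 + 11998 = 11395)
J = -26859 (J = 3 - (17 - 1*(-16))*22*37 = 3 - (17 + 16)*22*37 = 3 - 33*22*37 = 3 - 726*37 = 3 - 1*26862 = 3 - 26862 = -26859)
(l + J)/((sqrt(-207 + 281) - m(-62, 28)) - 4356) = (11395 - 26859)/((sqrt(-207 + 281) - (-62 - 1*28)) - 4356) = -15464/((sqrt(74) - (-62 - 28)) - 4356) = -15464/((sqrt(74) - 1*(-90)) - 4356) = -15464/((sqrt(74) + 90) - 4356) = -15464/((90 + sqrt(74)) - 4356) = -15464/(-4266 + sqrt(74))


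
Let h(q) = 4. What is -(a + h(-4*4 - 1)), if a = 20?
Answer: -24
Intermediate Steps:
-(a + h(-4*4 - 1)) = -(20 + 4) = -1*24 = -24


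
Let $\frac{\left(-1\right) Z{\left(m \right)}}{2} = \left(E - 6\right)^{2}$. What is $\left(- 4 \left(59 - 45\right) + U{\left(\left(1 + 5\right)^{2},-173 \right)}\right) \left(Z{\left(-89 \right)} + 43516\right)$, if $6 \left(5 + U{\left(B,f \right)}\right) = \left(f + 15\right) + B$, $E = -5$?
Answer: $- \frac{10558856}{3} \approx -3.5196 \cdot 10^{6}$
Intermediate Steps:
$Z{\left(m \right)} = -242$ ($Z{\left(m \right)} = - 2 \left(-5 - 6\right)^{2} = - 2 \left(-11\right)^{2} = \left(-2\right) 121 = -242$)
$U{\left(B,f \right)} = - \frac{5}{2} + \frac{B}{6} + \frac{f}{6}$ ($U{\left(B,f \right)} = -5 + \frac{\left(f + 15\right) + B}{6} = -5 + \frac{\left(15 + f\right) + B}{6} = -5 + \frac{15 + B + f}{6} = -5 + \left(\frac{5}{2} + \frac{B}{6} + \frac{f}{6}\right) = - \frac{5}{2} + \frac{B}{6} + \frac{f}{6}$)
$\left(- 4 \left(59 - 45\right) + U{\left(\left(1 + 5\right)^{2},-173 \right)}\right) \left(Z{\left(-89 \right)} + 43516\right) = \left(- 4 \left(59 - 45\right) + \left(- \frac{5}{2} + \frac{\left(1 + 5\right)^{2}}{6} + \frac{1}{6} \left(-173\right)\right)\right) \left(-242 + 43516\right) = \left(\left(-4\right) 14 - \left(\frac{94}{3} - 6\right)\right) 43274 = \left(-56 - \frac{76}{3}\right) 43274 = \left(- \frac{244}{3}\right) 43274 = - \frac{10558856}{3}$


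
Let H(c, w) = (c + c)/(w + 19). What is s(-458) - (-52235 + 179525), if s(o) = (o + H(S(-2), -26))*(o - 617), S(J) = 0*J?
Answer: 365060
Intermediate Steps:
S(J) = 0
H(c, w) = 2*c/(19 + w) (H(c, w) = (2*c)/(19 + w) = 2*c/(19 + w))
s(o) = o*(-617 + o) (s(o) = (o + 2*0/(19 - 26))*(o - 617) = (o + 2*0/(-7))*(-617 + o) = (o + 2*0*(-⅐))*(-617 + o) = (o + 0)*(-617 + o) = o*(-617 + o))
s(-458) - (-52235 + 179525) = -458*(-617 - 458) - (-52235 + 179525) = -458*(-1075) - 1*127290 = 492350 - 127290 = 365060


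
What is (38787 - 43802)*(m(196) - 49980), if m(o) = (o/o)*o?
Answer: 249666760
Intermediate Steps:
m(o) = o (m(o) = 1*o = o)
(38787 - 43802)*(m(196) - 49980) = (38787 - 43802)*(196 - 49980) = -5015*(-49784) = 249666760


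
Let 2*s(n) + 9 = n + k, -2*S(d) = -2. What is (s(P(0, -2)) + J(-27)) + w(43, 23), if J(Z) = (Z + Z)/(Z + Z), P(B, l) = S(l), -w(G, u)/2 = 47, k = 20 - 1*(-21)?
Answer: -153/2 ≈ -76.500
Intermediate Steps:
k = 41 (k = 20 + 21 = 41)
S(d) = 1 (S(d) = -½*(-2) = 1)
w(G, u) = -94 (w(G, u) = -2*47 = -94)
P(B, l) = 1
s(n) = 16 + n/2 (s(n) = -9/2 + (n + 41)/2 = -9/2 + (41 + n)/2 = -9/2 + (41/2 + n/2) = 16 + n/2)
J(Z) = 1 (J(Z) = (2*Z)/((2*Z)) = (2*Z)*(1/(2*Z)) = 1)
(s(P(0, -2)) + J(-27)) + w(43, 23) = ((16 + (½)*1) + 1) - 94 = ((16 + ½) + 1) - 94 = (33/2 + 1) - 94 = 35/2 - 94 = -153/2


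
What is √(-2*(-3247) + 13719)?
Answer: √20213 ≈ 142.17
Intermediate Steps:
√(-2*(-3247) + 13719) = √(6494 + 13719) = √20213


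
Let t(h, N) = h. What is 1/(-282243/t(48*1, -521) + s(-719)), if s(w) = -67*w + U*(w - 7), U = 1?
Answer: 16/665071 ≈ 2.4058e-5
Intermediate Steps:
s(w) = -7 - 66*w (s(w) = -67*w + 1*(w - 7) = -67*w + 1*(-7 + w) = -67*w + (-7 + w) = -7 - 66*w)
1/(-282243/t(48*1, -521) + s(-719)) = 1/(-282243/(48*1) + (-7 - 66*(-719))) = 1/(-282243/48 + (-7 + 47454)) = 1/(-282243*1/48 + 47447) = 1/(-94081/16 + 47447) = 1/(665071/16) = 16/665071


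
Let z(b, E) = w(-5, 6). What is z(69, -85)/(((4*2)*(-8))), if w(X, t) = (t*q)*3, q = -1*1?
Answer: 9/32 ≈ 0.28125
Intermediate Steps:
q = -1
w(X, t) = -3*t (w(X, t) = (t*(-1))*3 = -t*3 = -3*t)
z(b, E) = -18 (z(b, E) = -3*6 = -18)
z(69, -85)/(((4*2)*(-8))) = -18/((4*2)*(-8)) = -18/(8*(-8)) = -18/(-64) = -18*(-1/64) = 9/32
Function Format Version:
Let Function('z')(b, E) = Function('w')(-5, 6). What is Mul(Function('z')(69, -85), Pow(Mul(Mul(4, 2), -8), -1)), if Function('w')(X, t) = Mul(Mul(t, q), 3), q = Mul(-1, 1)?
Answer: Rational(9, 32) ≈ 0.28125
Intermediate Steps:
q = -1
Function('w')(X, t) = Mul(-3, t) (Function('w')(X, t) = Mul(Mul(t, -1), 3) = Mul(Mul(-1, t), 3) = Mul(-3, t))
Function('z')(b, E) = -18 (Function('z')(b, E) = Mul(-3, 6) = -18)
Mul(Function('z')(69, -85), Pow(Mul(Mul(4, 2), -8), -1)) = Mul(-18, Pow(Mul(Mul(4, 2), -8), -1)) = Mul(-18, Pow(Mul(8, -8), -1)) = Mul(-18, Pow(-64, -1)) = Mul(-18, Rational(-1, 64)) = Rational(9, 32)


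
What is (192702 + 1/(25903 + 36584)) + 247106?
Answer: 27482282497/62487 ≈ 4.3981e+5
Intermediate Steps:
(192702 + 1/(25903 + 36584)) + 247106 = (192702 + 1/62487) + 247106 = 12041369875/62487 + 247106 = 27482282497/62487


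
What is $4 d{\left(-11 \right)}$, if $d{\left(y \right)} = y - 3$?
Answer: $-56$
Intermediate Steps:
$d{\left(y \right)} = -3 + y$
$4 d{\left(-11 \right)} = 4 \left(-3 - 11\right) = 4 \left(-14\right) = -56$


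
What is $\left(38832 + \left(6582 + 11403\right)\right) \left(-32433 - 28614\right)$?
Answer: $-3468507399$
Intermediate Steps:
$\left(38832 + \left(6582 + 11403\right)\right) \left(-32433 - 28614\right) = \left(38832 + 17985\right) \left(-61047\right) = 56817 \left(-61047\right) = -3468507399$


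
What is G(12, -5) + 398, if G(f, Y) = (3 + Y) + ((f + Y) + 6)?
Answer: 409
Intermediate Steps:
G(f, Y) = 9 + f + 2*Y (G(f, Y) = (3 + Y) + ((Y + f) + 6) = (3 + Y) + (6 + Y + f) = 9 + f + 2*Y)
G(12, -5) + 398 = (9 + 12 + 2*(-5)) + 398 = (9 + 12 - 10) + 398 = 11 + 398 = 409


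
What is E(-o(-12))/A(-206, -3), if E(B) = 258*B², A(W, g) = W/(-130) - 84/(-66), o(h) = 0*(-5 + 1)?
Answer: 0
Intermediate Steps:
o(h) = 0 (o(h) = 0*(-4) = 0)
A(W, g) = 14/11 - W/130 (A(W, g) = W*(-1/130) - 84*(-1/66) = -W/130 + 14/11 = 14/11 - W/130)
E(-o(-12))/A(-206, -3) = (258*(-1*0)²)/(14/11 - 1/130*(-206)) = (258*0²)/(14/11 + 103/65) = (258*0)/(2043/715) = 0*(715/2043) = 0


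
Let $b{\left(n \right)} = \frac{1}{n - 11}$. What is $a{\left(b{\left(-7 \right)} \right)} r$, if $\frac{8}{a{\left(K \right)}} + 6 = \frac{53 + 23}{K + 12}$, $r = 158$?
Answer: $\frac{135880}{39} \approx 3484.1$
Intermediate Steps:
$b{\left(n \right)} = \frac{1}{-11 + n}$
$a{\left(K \right)} = \frac{8}{-6 + \frac{76}{12 + K}}$ ($a{\left(K \right)} = \frac{8}{-6 + \frac{53 + 23}{K + 12}} = \frac{8}{-6 + \frac{76}{12 + K}}$)
$a{\left(b{\left(-7 \right)} \right)} r = \frac{4 \left(-12 - \frac{1}{-11 - 7}\right)}{-2 + \frac{3}{-11 - 7}} \cdot 158 = \frac{4 \left(-12 - \frac{1}{-18}\right)}{-2 + \frac{3}{-18}} \cdot 158 = \frac{4 \left(-12 - - \frac{1}{18}\right)}{-2 + 3 \left(- \frac{1}{18}\right)} 158 = \frac{4 \left(-12 + \frac{1}{18}\right)}{-2 - \frac{1}{6}} \cdot 158 = 4 \frac{1}{- \frac{13}{6}} \left(- \frac{215}{18}\right) 158 = 4 \left(- \frac{6}{13}\right) \left(- \frac{215}{18}\right) 158 = \frac{860}{39} \cdot 158 = \frac{135880}{39}$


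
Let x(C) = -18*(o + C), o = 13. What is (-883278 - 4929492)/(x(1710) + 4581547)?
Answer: -5812770/4550533 ≈ -1.2774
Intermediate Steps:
x(C) = -234 - 18*C (x(C) = -18*(13 + C) = -234 - 18*C)
(-883278 - 4929492)/(x(1710) + 4581547) = (-883278 - 4929492)/((-234 - 18*1710) + 4581547) = -5812770/((-234 - 30780) + 4581547) = -5812770/(-31014 + 4581547) = -5812770/4550533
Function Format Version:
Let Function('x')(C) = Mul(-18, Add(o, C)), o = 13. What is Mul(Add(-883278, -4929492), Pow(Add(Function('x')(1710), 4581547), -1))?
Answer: Rational(-5812770, 4550533) ≈ -1.2774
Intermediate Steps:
Function('x')(C) = Add(-234, Mul(-18, C)) (Function('x')(C) = Mul(-18, Add(13, C)) = Add(-234, Mul(-18, C)))
Mul(Add(-883278, -4929492), Pow(Add(Function('x')(1710), 4581547), -1)) = Mul(Add(-883278, -4929492), Pow(Add(Add(-234, Mul(-18, 1710)), 4581547), -1)) = Mul(-5812770, Pow(Add(Add(-234, -30780), 4581547), -1)) = Mul(-5812770, Pow(Add(-31014, 4581547), -1)) = Mul(-5812770, Pow(4550533, -1)) = Mul(-5812770, Rational(1, 4550533)) = Rational(-5812770, 4550533)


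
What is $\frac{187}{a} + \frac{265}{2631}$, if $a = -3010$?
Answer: $\frac{305653}{7919310} \approx 0.038596$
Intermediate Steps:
$\frac{187}{a} + \frac{265}{2631} = \frac{187}{-3010} + \frac{265}{2631} = 187 \left(- \frac{1}{3010}\right) + 265 \cdot \frac{1}{2631} = - \frac{187}{3010} + \frac{265}{2631} = \frac{305653}{7919310}$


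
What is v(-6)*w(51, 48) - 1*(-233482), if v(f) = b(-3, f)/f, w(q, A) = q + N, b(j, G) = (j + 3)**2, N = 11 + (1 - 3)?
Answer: 233482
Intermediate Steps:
N = 9 (N = 11 - 2 = 9)
b(j, G) = (3 + j)**2
w(q, A) = 9 + q (w(q, A) = q + 9 = 9 + q)
v(f) = 0 (v(f) = (3 - 3)**2/f = 0**2/f = 0/f = 0)
v(-6)*w(51, 48) - 1*(-233482) = 0*(9 + 51) - 1*(-233482) = 0*60 + 233482 = 0 + 233482 = 233482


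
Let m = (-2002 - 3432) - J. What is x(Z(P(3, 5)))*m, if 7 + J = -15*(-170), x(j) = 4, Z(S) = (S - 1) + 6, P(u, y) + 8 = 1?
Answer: -31908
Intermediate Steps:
P(u, y) = -7 (P(u, y) = -8 + 1 = -7)
Z(S) = 5 + S (Z(S) = (-1 + S) + 6 = 5 + S)
J = 2543 (J = -7 - 15*(-170) = -7 + 2550 = 2543)
m = -7977 (m = (-2002 - 3432) - 1*2543 = -5434 - 2543 = -7977)
x(Z(P(3, 5)))*m = 4*(-7977) = -31908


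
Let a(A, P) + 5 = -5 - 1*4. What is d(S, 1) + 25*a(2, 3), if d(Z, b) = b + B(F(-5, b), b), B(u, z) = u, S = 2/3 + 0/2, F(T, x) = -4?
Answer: -353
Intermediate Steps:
S = ⅔ (S = 2*(⅓) + 0*(½) = ⅔ + 0 = ⅔ ≈ 0.66667)
a(A, P) = -14 (a(A, P) = -5 + (-5 - 1*4) = -5 + (-5 - 4) = -5 - 9 = -14)
d(Z, b) = -4 + b (d(Z, b) = b - 4 = -4 + b)
d(S, 1) + 25*a(2, 3) = (-4 + 1) + 25*(-14) = -3 - 350 = -353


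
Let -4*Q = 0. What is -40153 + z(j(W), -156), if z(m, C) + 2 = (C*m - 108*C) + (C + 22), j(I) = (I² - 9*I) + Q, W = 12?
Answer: -29057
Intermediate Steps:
Q = 0 (Q = -¼*0 = 0)
j(I) = I² - 9*I (j(I) = (I² - 9*I) + 0 = I² - 9*I)
z(m, C) = 20 - 107*C + C*m (z(m, C) = -2 + ((C*m - 108*C) + (C + 22)) = -2 + ((-108*C + C*m) + (22 + C)) = -2 + (22 - 107*C + C*m) = 20 - 107*C + C*m)
-40153 + z(j(W), -156) = -40153 + (20 - 107*(-156) - 1872*(-9 + 12)) = -40153 + (20 + 16692 - 1872*3) = -40153 + (20 + 16692 - 156*36) = -40153 + (20 + 16692 - 5616) = -40153 + 11096 = -29057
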